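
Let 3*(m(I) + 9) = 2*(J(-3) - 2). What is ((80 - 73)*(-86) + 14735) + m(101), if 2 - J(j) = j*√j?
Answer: 14124 + 2*I*√3 ≈ 14124.0 + 3.4641*I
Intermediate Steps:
J(j) = 2 - j^(3/2) (J(j) = 2 - j*√j = 2 - j^(3/2))
m(I) = -9 + 2*I*√3 (m(I) = -9 + (2*((2 - (-3)^(3/2)) - 2))/3 = -9 + (2*((2 - (-3)*I*√3) - 2))/3 = -9 + (2*((2 + 3*I*√3) - 2))/3 = -9 + (2*(3*I*√3))/3 = -9 + (6*I*√3)/3 = -9 + 2*I*√3)
((80 - 73)*(-86) + 14735) + m(101) = ((80 - 73)*(-86) + 14735) + (-9 + 2*I*√3) = (7*(-86) + 14735) + (-9 + 2*I*√3) = (-602 + 14735) + (-9 + 2*I*√3) = 14133 + (-9 + 2*I*√3) = 14124 + 2*I*√3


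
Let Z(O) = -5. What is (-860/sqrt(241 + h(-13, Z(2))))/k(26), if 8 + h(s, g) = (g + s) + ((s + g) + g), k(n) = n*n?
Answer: -215*sqrt(3)/4056 ≈ -0.091812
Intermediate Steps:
k(n) = n**2
h(s, g) = -8 + 2*s + 3*g (h(s, g) = -8 + ((g + s) + ((s + g) + g)) = -8 + ((g + s) + ((g + s) + g)) = -8 + ((g + s) + (s + 2*g)) = -8 + (2*s + 3*g) = -8 + 2*s + 3*g)
(-860/sqrt(241 + h(-13, Z(2))))/k(26) = (-860/sqrt(241 + (-8 + 2*(-13) + 3*(-5))))/(26**2) = -860/sqrt(241 + (-8 - 26 - 15))/676 = -860/sqrt(241 - 49)*(1/676) = -860*sqrt(3)/24*(1/676) = -215*sqrt(3)/6*(1/676) = -215*sqrt(3)/4056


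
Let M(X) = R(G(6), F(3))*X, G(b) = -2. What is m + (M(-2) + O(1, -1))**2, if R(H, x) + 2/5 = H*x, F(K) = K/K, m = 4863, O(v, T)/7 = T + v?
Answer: 122151/25 ≈ 4886.0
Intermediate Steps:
O(v, T) = 7*T + 7*v (O(v, T) = 7*(T + v) = 7*T + 7*v)
F(K) = 1
R(H, x) = -2/5 + H*x
M(X) = -12*X/5 (M(X) = (-2/5 - 2*1)*X = (-2/5 - 2)*X = -12*X/5)
m + (M(-2) + O(1, -1))**2 = 4863 + (-12/5*(-2) + (7*(-1) + 7*1))**2 = 4863 + (24/5 + (-7 + 7))**2 = 4863 + (24/5 + 0)**2 = 4863 + (24/5)**2 = 4863 + 576/25 = 122151/25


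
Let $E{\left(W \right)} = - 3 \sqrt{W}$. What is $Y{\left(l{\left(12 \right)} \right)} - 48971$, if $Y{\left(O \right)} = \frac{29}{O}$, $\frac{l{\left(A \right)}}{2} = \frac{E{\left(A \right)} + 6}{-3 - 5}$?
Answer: $- \frac{146884}{3} + \frac{29 \sqrt{3}}{3} \approx -48945.0$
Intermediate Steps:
$l{\left(A \right)} = - \frac{3}{2} + \frac{3 \sqrt{A}}{4}$ ($l{\left(A \right)} = 2 \frac{- 3 \sqrt{A} + 6}{-3 - 5} = 2 \frac{6 - 3 \sqrt{A}}{-8} = 2 \left(6 - 3 \sqrt{A}\right) \left(- \frac{1}{8}\right) = 2 \left(- \frac{3}{4} + \frac{3 \sqrt{A}}{8}\right) = - \frac{3}{2} + \frac{3 \sqrt{A}}{4}$)
$Y{\left(l{\left(12 \right)} \right)} - 48971 = \frac{29}{- \frac{3}{2} + \frac{3 \sqrt{12}}{4}} - 48971 = \frac{29}{- \frac{3}{2} + \frac{3 \cdot 2 \sqrt{3}}{4}} - 48971 = \frac{29}{- \frac{3}{2} + \frac{3 \sqrt{3}}{2}} - 48971 = -48971 + \frac{29}{- \frac{3}{2} + \frac{3 \sqrt{3}}{2}}$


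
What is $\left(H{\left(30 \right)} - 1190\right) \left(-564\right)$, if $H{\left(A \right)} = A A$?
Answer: $163560$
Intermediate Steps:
$H{\left(A \right)} = A^{2}$
$\left(H{\left(30 \right)} - 1190\right) \left(-564\right) = \left(30^{2} - 1190\right) \left(-564\right) = \left(900 - 1190\right) \left(-564\right) = \left(-290\right) \left(-564\right) = 163560$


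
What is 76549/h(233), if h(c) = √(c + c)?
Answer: 76549*√466/466 ≈ 3546.1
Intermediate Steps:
h(c) = √2*√c (h(c) = √(2*c) = √2*√c)
76549/h(233) = 76549/((√2*√233)) = 76549/(√466) = 76549*(√466/466) = 76549*√466/466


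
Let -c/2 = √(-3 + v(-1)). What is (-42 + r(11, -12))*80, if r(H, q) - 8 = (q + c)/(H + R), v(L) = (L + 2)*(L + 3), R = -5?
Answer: -2880 - 80*I/3 ≈ -2880.0 - 26.667*I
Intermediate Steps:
v(L) = (2 + L)*(3 + L)
c = -2*I (c = -2*√(-3 + (6 + (-1)² + 5*(-1))) = -2*√(-3 + (6 + 1 - 5)) = -2*√(-3 + 2) = -2*I ≈ -2.0*I)
r(H, q) = 8 + (q - 2*I)/(-5 + H) (r(H, q) = 8 + (q - 2*I)/(H - 5) = 8 + (q - 2*I)/(-5 + H))
(-42 + r(11, -12))*80 = (-42 + (-40 - 12 - 2*I + 8*11)/(-5 + 11))*80 = (-42 + (-40 - 12 - 2*I + 88)/6)*80 = (-42 + (36 - 2*I)/6)*80 = (-42 + (6 - I/3))*80 = (-36 - I/3)*80 = -2880 - 80*I/3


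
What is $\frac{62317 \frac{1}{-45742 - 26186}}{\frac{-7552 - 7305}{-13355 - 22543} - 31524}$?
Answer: $\frac{372842611}{13566024735660} \approx 2.7484 \cdot 10^{-5}$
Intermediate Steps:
$\frac{62317 \frac{1}{-45742 - 26186}}{\frac{-7552 - 7305}{-13355 - 22543} - 31524} = \frac{62317 \frac{1}{-71928}}{- \frac{14857}{-35898} - 31524} = \frac{62317 \left(- \frac{1}{71928}\right)}{\left(-14857\right) \left(- \frac{1}{35898}\right) - 31524} = - \frac{62317}{71928 \left(\frac{14857}{35898} - 31524\right)} = - \frac{62317}{71928 \left(- \frac{1131633695}{35898}\right)} = \left(- \frac{62317}{71928}\right) \left(- \frac{35898}{1131633695}\right) = \frac{372842611}{13566024735660}$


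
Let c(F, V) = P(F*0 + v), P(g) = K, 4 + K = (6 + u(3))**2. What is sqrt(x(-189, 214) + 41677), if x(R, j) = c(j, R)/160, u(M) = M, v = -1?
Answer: 3*sqrt(7409330)/40 ≈ 204.15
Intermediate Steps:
K = 77 (K = -4 + (6 + 3)**2 = -4 + 9**2 = -4 + 81 = 77)
P(g) = 77
c(F, V) = 77
x(R, j) = 77/160
sqrt(x(-189, 214) + 41677) = sqrt(77/160 + 41677) = sqrt(6668397/160) = 3*sqrt(7409330)/40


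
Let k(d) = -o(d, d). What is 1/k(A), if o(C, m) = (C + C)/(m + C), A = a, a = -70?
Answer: -1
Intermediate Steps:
A = -70
o(C, m) = 2*C/(C + m) (o(C, m) = (2*C)/(C + m) = 2*C/(C + m))
k(d) = -1 (k(d) = -2*d/(d + d) = -2*d/(2*d) = -2*d*1/(2*d) = -1*1 = -1)
1/k(A) = 1/(-1) = -1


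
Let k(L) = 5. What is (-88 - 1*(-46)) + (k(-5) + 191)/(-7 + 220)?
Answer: -8750/213 ≈ -41.080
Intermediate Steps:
(-88 - 1*(-46)) + (k(-5) + 191)/(-7 + 220) = (-88 - 1*(-46)) + (5 + 191)/(-7 + 220) = (-88 + 46) + 196/213 = -42 + 196*(1/213) = -42 + 196/213 = -8750/213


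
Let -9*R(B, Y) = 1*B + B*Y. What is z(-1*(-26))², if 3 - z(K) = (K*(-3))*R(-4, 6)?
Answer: 543169/9 ≈ 60352.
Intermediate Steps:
R(B, Y) = -B/9 - B*Y/9 (R(B, Y) = -(1*B + B*Y)/9 = -(B + B*Y)/9 = -B/9 - B*Y/9)
z(K) = 3 + 28*K/3 (z(K) = 3 - K*(-3)*(-⅑*(-4)*(1 + 6)) = 3 - (-3*K)*(-⅑*(-4)*7) = 3 - (-3*K)*28/9 = 3 - (-28)*K/3 = 3 + 28*K/3)
z(-1*(-26))² = (3 + 28*(-1*(-26))/3)² = (3 + (28/3)*26)² = (3 + 728/3)² = (737/3)² = 543169/9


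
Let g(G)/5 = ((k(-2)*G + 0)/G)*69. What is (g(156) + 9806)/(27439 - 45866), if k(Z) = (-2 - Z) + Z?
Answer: -9116/18427 ≈ -0.49471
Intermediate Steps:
k(Z) = -2
g(G) = -690 (g(G) = 5*(((-2*G + 0)/G)*69) = 5*(((-2*G)/G)*69) = 5*(-2*69) = 5*(-138) = -690)
(g(156) + 9806)/(27439 - 45866) = (-690 + 9806)/(27439 - 45866) = 9116/(-18427) = 9116*(-1/18427) = -9116/18427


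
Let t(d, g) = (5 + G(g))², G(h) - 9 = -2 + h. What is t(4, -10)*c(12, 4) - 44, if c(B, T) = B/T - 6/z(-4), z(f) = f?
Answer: -26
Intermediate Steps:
G(h) = 7 + h (G(h) = 9 + (-2 + h) = 7 + h)
t(d, g) = (12 + g)² (t(d, g) = (5 + (7 + g))² = (12 + g)²)
c(B, T) = 3/2 + B/T (c(B, T) = B/T - 6/(-4) = B/T - 6*(-¼) = B/T + 3/2 = 3/2 + B/T)
t(4, -10)*c(12, 4) - 44 = (12 - 10)²*(3/2 + 12/4) - 44 = 2²*(3/2 + 12*(¼)) - 44 = 4*(3/2 + 3) - 44 = 4*(9/2) - 44 = 18 - 44 = -26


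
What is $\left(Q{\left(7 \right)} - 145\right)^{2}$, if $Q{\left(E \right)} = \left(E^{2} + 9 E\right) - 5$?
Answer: $1444$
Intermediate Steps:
$Q{\left(E \right)} = -5 + E^{2} + 9 E$
$\left(Q{\left(7 \right)} - 145\right)^{2} = \left(\left(-5 + 7^{2} + 9 \cdot 7\right) - 145\right)^{2} = \left(\left(-5 + 49 + 63\right) - 145\right)^{2} = \left(107 - 145\right)^{2} = \left(-38\right)^{2} = 1444$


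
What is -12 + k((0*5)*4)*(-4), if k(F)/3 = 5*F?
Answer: -12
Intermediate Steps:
k(F) = 15*F (k(F) = 3*(5*F) = 15*F)
-12 + k((0*5)*4)*(-4) = -12 + (15*((0*5)*4))*(-4) = -12 + (15*(0*4))*(-4) = -12 + (15*0)*(-4) = -12 + 0*(-4) = -12 + 0 = -12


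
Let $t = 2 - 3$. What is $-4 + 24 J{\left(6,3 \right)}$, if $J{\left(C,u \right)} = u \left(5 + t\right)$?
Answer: $284$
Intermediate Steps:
$t = -1$ ($t = 2 - 3 = -1$)
$J{\left(C,u \right)} = 4 u$ ($J{\left(C,u \right)} = u \left(5 - 1\right) = u 4 = 4 u$)
$-4 + 24 J{\left(6,3 \right)} = -4 + 24 \cdot 4 \cdot 3 = -4 + 24 \cdot 12 = -4 + 288 = 284$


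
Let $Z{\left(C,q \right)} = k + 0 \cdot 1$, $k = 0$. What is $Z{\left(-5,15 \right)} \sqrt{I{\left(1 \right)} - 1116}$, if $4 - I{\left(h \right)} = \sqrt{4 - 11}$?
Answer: $0$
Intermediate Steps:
$Z{\left(C,q \right)} = 0$ ($Z{\left(C,q \right)} = 0 + 0 \cdot 1 = 0 + 0 = 0$)
$I{\left(h \right)} = 4 - i \sqrt{7}$ ($I{\left(h \right)} = 4 - \sqrt{4 - 11} = 4 - \sqrt{-7} = 4 - i \sqrt{7}$)
$Z{\left(-5,15 \right)} \sqrt{I{\left(1 \right)} - 1116} = 0 \sqrt{\left(4 - i \sqrt{7}\right) - 1116} = 0 \sqrt{-1112 - i \sqrt{7}} = 0$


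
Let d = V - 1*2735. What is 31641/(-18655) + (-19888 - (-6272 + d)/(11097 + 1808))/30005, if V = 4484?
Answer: -3407932543632/1444697392775 ≈ -2.3589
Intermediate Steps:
d = 1749 (d = 4484 - 1*2735 = 4484 - 2735 = 1749)
31641/(-18655) + (-19888 - (-6272 + d)/(11097 + 1808))/30005 = 31641/(-18655) + (-19888 - (-6272 + 1749)/(11097 + 1808))/30005 = 31641*(-1/18655) + (-19888 - (-4523)/12905)*(1/30005) = -31641/18655 + (-19888 - (-4523)/12905)*(1/30005) = -31641/18655 + (-19888 - 1*(-4523/12905))*(1/30005) = -31641/18655 + (-19888 + 4523/12905)*(1/30005) = -31641/18655 - 256650117/12905*1/30005 = -31641/18655 - 256650117/387214525 = -3407932543632/1444697392775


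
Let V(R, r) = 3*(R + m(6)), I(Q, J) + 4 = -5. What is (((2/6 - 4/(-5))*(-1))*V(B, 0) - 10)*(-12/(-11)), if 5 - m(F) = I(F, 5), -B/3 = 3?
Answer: -324/11 ≈ -29.455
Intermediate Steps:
B = -9 (B = -3*3 = -9)
I(Q, J) = -9 (I(Q, J) = -4 - 5 = -9)
m(F) = 14 (m(F) = 5 - 1*(-9) = 5 + 9 = 14)
V(R, r) = 42 + 3*R (V(R, r) = 3*(R + 14) = 3*(14 + R) = 42 + 3*R)
(((2/6 - 4/(-5))*(-1))*V(B, 0) - 10)*(-12/(-11)) = (((2/6 - 4/(-5))*(-1))*(42 + 3*(-9)) - 10)*(-12/(-11)) = (((2*(1/6) - 4*(-1/5))*(-1))*(42 - 27) - 10)*(-12*(-1/11)) = (((1/3 + 4/5)*(-1))*15 - 10)*(12/11) = (((17/15)*(-1))*15 - 10)*(12/11) = (-17/15*15 - 10)*(12/11) = (-17 - 10)*(12/11) = -27*12/11 = -324/11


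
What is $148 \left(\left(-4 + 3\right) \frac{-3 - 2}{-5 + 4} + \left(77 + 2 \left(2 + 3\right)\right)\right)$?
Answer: $12136$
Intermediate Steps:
$148 \left(\left(-4 + 3\right) \frac{-3 - 2}{-5 + 4} + \left(77 + 2 \left(2 + 3\right)\right)\right) = 148 \left(- \frac{-5}{-1} + \left(77 + 2 \cdot 5\right)\right) = 148 \left(- \left(-5\right) \left(-1\right) + \left(77 + 10\right)\right) = 148 \left(\left(-1\right) 5 + 87\right) = 148 \left(-5 + 87\right) = 148 \cdot 82 = 12136$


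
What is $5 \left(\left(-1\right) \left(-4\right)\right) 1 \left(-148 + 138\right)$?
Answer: $-200$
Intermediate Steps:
$5 \left(\left(-1\right) \left(-4\right)\right) 1 \left(-148 + 138\right) = 5 \cdot 4 \cdot 1 \left(-10\right) = 20 \cdot 1 \left(-10\right) = 20 \left(-10\right) = -200$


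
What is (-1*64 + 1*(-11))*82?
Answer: -6150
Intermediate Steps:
(-1*64 + 1*(-11))*82 = (-64 - 11)*82 = -75*82 = -6150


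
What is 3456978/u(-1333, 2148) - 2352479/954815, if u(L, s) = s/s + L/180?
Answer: -594142113240887/1100901695 ≈ -5.3969e+5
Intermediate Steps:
u(L, s) = 1 + L/180 (u(L, s) = 1 + L*(1/180) = 1 + L/180)
3456978/u(-1333, 2148) - 2352479/954815 = 3456978/(1 + (1/180)*(-1333)) - 2352479/954815 = 3456978/(1 - 1333/180) - 2352479*1/954815 = 3456978/(-1153/180) - 2352479/954815 = 3456978*(-180/1153) - 2352479/954815 = -622256040/1153 - 2352479/954815 = -594142113240887/1100901695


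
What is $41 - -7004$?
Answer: $7045$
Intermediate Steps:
$41 - -7004 = 41 + 7004 = 7045$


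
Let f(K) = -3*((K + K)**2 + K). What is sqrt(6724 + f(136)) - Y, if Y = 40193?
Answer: -40193 + 2*I*sqrt(53909) ≈ -40193.0 + 464.37*I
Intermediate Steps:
f(K) = -12*K**2 - 3*K (f(K) = -3*((2*K)**2 + K) = -3*(4*K**2 + K) = -3*(K + 4*K**2) = -12*K**2 - 3*K)
sqrt(6724 + f(136)) - Y = sqrt(6724 - 3*136*(1 + 4*136)) - 1*40193 = sqrt(6724 - 3*136*(1 + 544)) - 40193 = sqrt(6724 - 3*136*545) - 40193 = sqrt(6724 - 222360) - 40193 = sqrt(-215636) - 40193 = 2*I*sqrt(53909) - 40193 = -40193 + 2*I*sqrt(53909)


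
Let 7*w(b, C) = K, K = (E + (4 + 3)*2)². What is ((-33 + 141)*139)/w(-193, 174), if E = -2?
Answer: 2919/4 ≈ 729.75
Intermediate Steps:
K = 144 (K = (-2 + (4 + 3)*2)² = (-2 + 7*2)² = (-2 + 14)² = 12² = 144)
w(b, C) = 144/7 (w(b, C) = (⅐)*144 = 144/7)
((-33 + 141)*139)/w(-193, 174) = ((-33 + 141)*139)/(144/7) = (108*139)*(7/144) = 15012*(7/144) = 2919/4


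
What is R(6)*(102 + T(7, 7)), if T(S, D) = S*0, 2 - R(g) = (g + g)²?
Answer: -14484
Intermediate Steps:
R(g) = 2 - 4*g² (R(g) = 2 - (g + g)² = 2 - (2*g)² = 2 - 4*g²)
T(S, D) = 0
R(6)*(102 + T(7, 7)) = (2 - 4*6²)*(102 + 0) = (2 - 4*36)*102 = (2 - 144)*102 = -142*102 = -14484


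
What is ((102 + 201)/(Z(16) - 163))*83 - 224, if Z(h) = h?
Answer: -19359/49 ≈ -395.08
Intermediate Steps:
((102 + 201)/(Z(16) - 163))*83 - 224 = ((102 + 201)/(16 - 163))*83 - 224 = (303/(-147))*83 - 224 = (303*(-1/147))*83 - 224 = -101/49*83 - 224 = -8383/49 - 224 = -19359/49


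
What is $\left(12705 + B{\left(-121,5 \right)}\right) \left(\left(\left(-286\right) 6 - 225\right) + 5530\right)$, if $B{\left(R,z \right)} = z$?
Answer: $45616190$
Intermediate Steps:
$\left(12705 + B{\left(-121,5 \right)}\right) \left(\left(\left(-286\right) 6 - 225\right) + 5530\right) = \left(12705 + 5\right) \left(\left(\left(-286\right) 6 - 225\right) + 5530\right) = 12710 \left(\left(-1716 - 225\right) + 5530\right) = 12710 \left(-1941 + 5530\right) = 12710 \cdot 3589 = 45616190$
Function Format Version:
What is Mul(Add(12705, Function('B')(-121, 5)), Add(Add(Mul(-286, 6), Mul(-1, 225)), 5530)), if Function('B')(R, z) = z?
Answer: 45616190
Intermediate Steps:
Mul(Add(12705, Function('B')(-121, 5)), Add(Add(Mul(-286, 6), Mul(-1, 225)), 5530)) = Mul(Add(12705, 5), Add(Add(Mul(-286, 6), Mul(-1, 225)), 5530)) = Mul(12710, Add(Add(-1716, -225), 5530)) = Mul(12710, Add(-1941, 5530)) = Mul(12710, 3589) = 45616190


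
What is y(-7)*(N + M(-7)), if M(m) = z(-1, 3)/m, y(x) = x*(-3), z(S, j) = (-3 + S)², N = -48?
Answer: -1056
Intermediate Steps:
y(x) = -3*x
M(m) = 16/m (M(m) = (-3 - 1)²/m = (-4)²/m = 16/m)
y(-7)*(N + M(-7)) = (-3*(-7))*(-48 + 16/(-7)) = 21*(-48 + 16*(-⅐)) = 21*(-48 - 16/7) = 21*(-352/7) = -1056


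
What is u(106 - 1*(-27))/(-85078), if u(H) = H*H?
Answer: -2527/12154 ≈ -0.20792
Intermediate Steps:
u(H) = H**2
u(106 - 1*(-27))/(-85078) = (106 - 1*(-27))**2/(-85078) = (106 + 27)**2*(-1/85078) = 133**2*(-1/85078) = 17689*(-1/85078) = -2527/12154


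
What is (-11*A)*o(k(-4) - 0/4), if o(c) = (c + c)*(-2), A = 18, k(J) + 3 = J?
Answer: -5544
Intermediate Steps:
k(J) = -3 + J
o(c) = -4*c (o(c) = (2*c)*(-2) = -4*c)
(-11*A)*o(k(-4) - 0/4) = (-11*18)*(-4*((-3 - 4) - 0/4)) = -(-792)*(-7 - 0/4) = -(-792)*(-7 - 1*0) = -(-792)*(-7 + 0) = -(-792)*(-7) = -198*28 = -5544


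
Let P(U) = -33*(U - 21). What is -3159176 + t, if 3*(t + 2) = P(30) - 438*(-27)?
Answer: -3155335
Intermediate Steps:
P(U) = 693 - 33*U (P(U) = -33*(-21 + U) = 693 - 33*U)
t = 3841 (t = -2 + ((693 - 33*30) - 438*(-27))/3 = -2 + ((693 - 990) + 11826)/3 = -2 + (-297 + 11826)/3 = -2 + (⅓)*11529 = -2 + 3843 = 3841)
-3159176 + t = -3159176 + 3841 = -3155335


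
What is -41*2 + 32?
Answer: -50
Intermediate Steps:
-41*2 + 32 = -82 + 32 = -50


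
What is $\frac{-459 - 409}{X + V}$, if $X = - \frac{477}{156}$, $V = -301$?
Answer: $\frac{45136}{15811} \approx 2.8547$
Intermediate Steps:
$X = - \frac{159}{52}$ ($X = \left(-477\right) \frac{1}{156} = - \frac{159}{52} \approx -3.0577$)
$\frac{-459 - 409}{X + V} = \frac{-459 - 409}{- \frac{159}{52} - 301} = - \frac{868}{- \frac{15811}{52}} = \left(-868\right) \left(- \frac{52}{15811}\right) = \frac{45136}{15811}$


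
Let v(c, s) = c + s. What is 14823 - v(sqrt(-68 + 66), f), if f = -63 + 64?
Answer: 14822 - I*sqrt(2) ≈ 14822.0 - 1.4142*I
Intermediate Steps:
f = 1
14823 - v(sqrt(-68 + 66), f) = 14823 - (sqrt(-68 + 66) + 1) = 14823 - (sqrt(-2) + 1) = 14823 - (I*sqrt(2) + 1) = 14823 - (1 + I*sqrt(2)) = 14823 + (-1 - I*sqrt(2)) = 14822 - I*sqrt(2)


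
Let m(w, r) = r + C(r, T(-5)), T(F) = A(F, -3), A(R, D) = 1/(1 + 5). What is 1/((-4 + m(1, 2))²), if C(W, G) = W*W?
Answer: ¼ ≈ 0.25000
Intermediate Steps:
A(R, D) = ⅙ (A(R, D) = 1/6 = ⅙)
T(F) = ⅙
C(W, G) = W²
m(w, r) = r + r²
1/((-4 + m(1, 2))²) = 1/((-4 + 2*(1 + 2))²) = 1/((-4 + 2*3)²) = 1/((-4 + 6)²) = 1/(2²) = 1/4 = ¼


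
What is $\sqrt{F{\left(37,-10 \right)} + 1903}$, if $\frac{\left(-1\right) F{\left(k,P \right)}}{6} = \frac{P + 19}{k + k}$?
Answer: $\frac{4 \sqrt{162763}}{37} \approx 43.615$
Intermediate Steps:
$F{\left(k,P \right)} = - \frac{3 \left(19 + P\right)}{k}$ ($F{\left(k,P \right)} = - 6 \frac{P + 19}{k + k} = - 6 \frac{19 + P}{2 k} = - \frac{3 \left(19 + P\right)}{k}$)
$\sqrt{F{\left(37,-10 \right)} + 1903} = \sqrt{\frac{3 \left(-19 - -10\right)}{37} + 1903} = \sqrt{3 \cdot \frac{1}{37} \left(-19 + 10\right) + 1903} = \sqrt{3 \cdot \frac{1}{37} \left(-9\right) + 1903} = \sqrt{- \frac{27}{37} + 1903} = \sqrt{\frac{70384}{37}} = \frac{4 \sqrt{162763}}{37}$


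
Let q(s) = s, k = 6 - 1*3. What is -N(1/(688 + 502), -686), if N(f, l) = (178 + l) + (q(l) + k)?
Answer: 1191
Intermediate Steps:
k = 3 (k = 6 - 3 = 3)
N(f, l) = 181 + 2*l (N(f, l) = (178 + l) + (l + 3) = (178 + l) + (3 + l) = 181 + 2*l)
-N(1/(688 + 502), -686) = -(181 + 2*(-686)) = -(181 - 1372) = -1*(-1191) = 1191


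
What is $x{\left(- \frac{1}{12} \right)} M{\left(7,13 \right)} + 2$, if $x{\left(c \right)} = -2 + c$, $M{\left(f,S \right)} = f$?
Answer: $- \frac{151}{12} \approx -12.583$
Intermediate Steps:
$x{\left(- \frac{1}{12} \right)} M{\left(7,13 \right)} + 2 = \left(-2 - \frac{1}{12}\right) 7 + 2 = \left(- \frac{25}{12}\right) 7 + 2 = - \frac{175}{12} + 2 = - \frac{151}{12}$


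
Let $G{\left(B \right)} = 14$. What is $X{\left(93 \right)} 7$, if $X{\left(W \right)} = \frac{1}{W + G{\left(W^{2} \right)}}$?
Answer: $\frac{7}{107} \approx 0.065421$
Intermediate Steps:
$X{\left(W \right)} = \frac{1}{14 + W}$ ($X{\left(W \right)} = \frac{1}{W + 14} = \frac{1}{14 + W}$)
$X{\left(93 \right)} 7 = \frac{1}{14 + 93} \cdot 7 = \frac{1}{107} \cdot 7 = \frac{7}{107}$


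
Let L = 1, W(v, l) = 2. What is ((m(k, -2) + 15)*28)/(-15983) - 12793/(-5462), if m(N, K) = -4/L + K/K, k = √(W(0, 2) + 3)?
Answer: 202635287/87299146 ≈ 2.3212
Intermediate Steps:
k = √5 (k = √(2 + 3) = √5 ≈ 2.2361)
m(N, K) = -3 (m(N, K) = -4/1 + K/K = -4*1 + 1 = -4 + 1 = -3)
((m(k, -2) + 15)*28)/(-15983) - 12793/(-5462) = ((-3 + 15)*28)/(-15983) - 12793/(-5462) = (12*28)*(-1/15983) - 12793*(-1/5462) = 336*(-1/15983) + 12793/5462 = -336/15983 + 12793/5462 = 202635287/87299146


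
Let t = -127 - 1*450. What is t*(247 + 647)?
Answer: -515838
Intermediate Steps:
t = -577 (t = -127 - 450 = -577)
t*(247 + 647) = -577*(247 + 647) = -577*894 = -515838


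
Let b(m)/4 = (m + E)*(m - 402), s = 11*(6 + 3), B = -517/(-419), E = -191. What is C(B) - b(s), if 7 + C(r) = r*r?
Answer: -19576715382/175561 ≈ -1.1151e+5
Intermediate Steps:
B = 517/419 (B = -517*(-1/419) = 517/419 ≈ 1.2339)
s = 99 (s = 11*9 = 99)
C(r) = -7 + r**2 (C(r) = -7 + r*r = -7 + r**2)
b(m) = 4*(-402 + m)*(-191 + m) (b(m) = 4*((m - 191)*(m - 402)) = 4*((-191 + m)*(-402 + m)) = 4*((-402 + m)*(-191 + m)) = 4*(-402 + m)*(-191 + m))
C(B) - b(s) = (-7 + (517/419)**2) - (307128 - 2372*99 + 4*99**2) = (-7 + 267289/175561) - (307128 - 234828 + 4*9801) = -961638/175561 - (307128 - 234828 + 39204) = -961638/175561 - 1*111504 = -961638/175561 - 111504 = -19576715382/175561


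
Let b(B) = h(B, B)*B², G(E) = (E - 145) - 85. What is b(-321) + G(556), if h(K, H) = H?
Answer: -33075835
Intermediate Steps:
G(E) = -230 + E (G(E) = (-145 + E) - 85 = -230 + E)
b(B) = B³ (b(B) = B*B² = B³)
b(-321) + G(556) = (-321)³ + (-230 + 556) = -33076161 + 326 = -33075835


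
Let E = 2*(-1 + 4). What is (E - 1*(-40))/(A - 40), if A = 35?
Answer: -46/5 ≈ -9.2000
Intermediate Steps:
E = 6 (E = 2*3 = 6)
(E - 1*(-40))/(A - 40) = (6 - 1*(-40))/(35 - 40) = (6 + 40)/(-5) = -⅕*46 = -46/5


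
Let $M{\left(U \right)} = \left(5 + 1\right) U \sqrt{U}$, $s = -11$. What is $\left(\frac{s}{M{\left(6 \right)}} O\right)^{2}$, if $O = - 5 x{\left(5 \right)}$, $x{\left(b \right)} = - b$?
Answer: $\frac{75625}{7776} \approx 9.7254$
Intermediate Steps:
$M{\left(U \right)} = 6 U^{\frac{3}{2}}$ ($M{\left(U \right)} = 6 U \sqrt{U} = 6 U^{\frac{3}{2}}$)
$O = 25$ ($O = - 5 \left(\left(-1\right) 5\right) = \left(-5\right) \left(-5\right) = 25$)
$\left(\frac{s}{M{\left(6 \right)}} O\right)^{2} = \left(- \frac{11}{6 \cdot 6^{\frac{3}{2}}} \cdot 25\right)^{2} = \left(- \frac{11}{6 \cdot 6 \sqrt{6}} \cdot 25\right)^{2} = \left(- \frac{11}{36 \sqrt{6}} \cdot 25\right)^{2} = \left(- 11 \frac{\sqrt{6}}{216} \cdot 25\right)^{2} = \left(- \frac{11 \sqrt{6}}{216} \cdot 25\right)^{2} = \left(- \frac{275 \sqrt{6}}{216}\right)^{2} = \frac{75625}{7776}$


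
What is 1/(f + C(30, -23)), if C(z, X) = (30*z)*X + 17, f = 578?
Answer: -1/20105 ≈ -4.9739e-5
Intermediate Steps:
C(z, X) = 17 + 30*X*z (C(z, X) = 30*X*z + 17 = 17 + 30*X*z)
1/(f + C(30, -23)) = 1/(578 + (17 + 30*(-23)*30)) = 1/(578 + (17 - 20700)) = 1/(578 - 20683) = 1/(-20105) = -1/20105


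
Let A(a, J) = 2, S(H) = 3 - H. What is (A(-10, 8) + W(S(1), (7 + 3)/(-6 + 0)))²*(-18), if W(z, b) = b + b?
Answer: -32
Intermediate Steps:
W(z, b) = 2*b
(A(-10, 8) + W(S(1), (7 + 3)/(-6 + 0)))²*(-18) = (2 + 2*((7 + 3)/(-6 + 0)))²*(-18) = (2 + 2*(10/(-6)))²*(-18) = (2 + 2*(10*(-⅙)))²*(-18) = (2 + 2*(-5/3))²*(-18) = (2 - 10/3)²*(-18) = (-4/3)²*(-18) = (16/9)*(-18) = -32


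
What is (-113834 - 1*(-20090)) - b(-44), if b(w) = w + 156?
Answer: -93856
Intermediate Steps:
b(w) = 156 + w
(-113834 - 1*(-20090)) - b(-44) = (-113834 - 1*(-20090)) - (156 - 44) = (-113834 + 20090) - 1*112 = -93744 - 112 = -93856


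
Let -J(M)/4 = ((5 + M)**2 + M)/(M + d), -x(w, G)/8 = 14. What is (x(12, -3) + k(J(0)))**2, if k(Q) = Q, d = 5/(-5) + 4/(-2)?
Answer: 55696/9 ≈ 6188.4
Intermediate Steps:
d = -3 (d = 5*(-1/5) + 4*(-1/2) = -1 - 2 = -3)
x(w, G) = -112 (x(w, G) = -8*14 = -112)
J(M) = -4*(M + (5 + M)**2)/(-3 + M) (J(M) = -4*((5 + M)**2 + M)/(M - 3) = -4*(M + (5 + M)**2)/(-3 + M))
(x(12, -3) + k(J(0)))**2 = (-112 + 4*(-1*0 - (5 + 0)**2)/(-3 + 0))**2 = (-112 + 4*(0 - 1*5**2)/(-3))**2 = (-112 + 4*(-1/3)*(0 - 1*25))**2 = (-112 + 4*(-1/3)*(0 - 25))**2 = (-112 + 4*(-1/3)*(-25))**2 = (-112 + 100/3)**2 = (-236/3)**2 = 55696/9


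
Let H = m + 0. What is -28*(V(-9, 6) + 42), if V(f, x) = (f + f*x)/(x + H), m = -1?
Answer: -4116/5 ≈ -823.20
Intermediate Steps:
H = -1 (H = -1 + 0 = -1)
V(f, x) = (f + f*x)/(-1 + x) (V(f, x) = (f + f*x)/(x - 1) = (f + f*x)/(-1 + x))
-28*(V(-9, 6) + 42) = -28*(-9*(1 + 6)/(-1 + 6) + 42) = -28*(-9*7/5 + 42) = -28*(-9*⅕*7 + 42) = -28*(-63/5 + 42) = -28*147/5 = -4116/5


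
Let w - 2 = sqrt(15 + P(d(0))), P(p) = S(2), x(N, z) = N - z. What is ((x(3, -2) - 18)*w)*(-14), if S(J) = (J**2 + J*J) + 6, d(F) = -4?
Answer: 364 + 182*sqrt(29) ≈ 1344.1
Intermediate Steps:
S(J) = 6 + 2*J**2 (S(J) = (J**2 + J**2) + 6 = 2*J**2 + 6 = 6 + 2*J**2)
P(p) = 14 (P(p) = 6 + 2*2**2 = 6 + 2*4 = 6 + 8 = 14)
w = 2 + sqrt(29) (w = 2 + sqrt(15 + 14) = 2 + sqrt(29) ≈ 7.3852)
((x(3, -2) - 18)*w)*(-14) = (((3 - 1*(-2)) - 18)*(2 + sqrt(29)))*(-14) = (((3 + 2) - 18)*(2 + sqrt(29)))*(-14) = ((5 - 18)*(2 + sqrt(29)))*(-14) = -13*(2 + sqrt(29))*(-14) = (-26 - 13*sqrt(29))*(-14) = 364 + 182*sqrt(29)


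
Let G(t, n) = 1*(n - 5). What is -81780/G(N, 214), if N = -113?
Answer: -81780/209 ≈ -391.29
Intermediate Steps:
G(t, n) = -5 + n (G(t, n) = 1*(-5 + n) = -5 + n)
-81780/G(N, 214) = -81780/(-5 + 214) = -81780/209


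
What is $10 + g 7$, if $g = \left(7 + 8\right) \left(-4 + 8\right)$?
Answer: $430$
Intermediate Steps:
$g = 60$ ($g = 15 \cdot 4 = 60$)
$10 + g 7 = 10 + 60 \cdot 7 = 10 + 420 = 430$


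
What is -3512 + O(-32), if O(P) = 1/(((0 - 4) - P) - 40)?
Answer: -42145/12 ≈ -3512.1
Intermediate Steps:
O(P) = 1/(-44 - P) (O(P) = 1/((-4 - P) - 40) = 1/(-44 - P))
-3512 + O(-32) = -3512 - 1/(44 - 32) = -3512 - 1/12 = -42145/12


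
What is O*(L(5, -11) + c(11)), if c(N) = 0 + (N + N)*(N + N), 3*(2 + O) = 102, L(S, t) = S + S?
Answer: 15808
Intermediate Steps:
L(S, t) = 2*S
O = 32 (O = -2 + (1/3)*102 = -2 + 34 = 32)
c(N) = 4*N**2 (c(N) = 0 + (2*N)*(2*N) = 0 + 4*N**2 = 4*N**2)
O*(L(5, -11) + c(11)) = 32*(2*5 + 4*11**2) = 32*(10 + 4*121) = 32*(10 + 484) = 32*494 = 15808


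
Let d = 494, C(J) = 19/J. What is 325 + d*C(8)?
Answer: 5993/4 ≈ 1498.3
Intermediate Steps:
325 + d*C(8) = 325 + 494*(19/8) = 325 + 4693/4 = 5993/4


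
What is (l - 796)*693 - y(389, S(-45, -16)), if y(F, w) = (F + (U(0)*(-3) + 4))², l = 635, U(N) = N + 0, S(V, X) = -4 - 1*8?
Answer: -266022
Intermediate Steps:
S(V, X) = -12 (S(V, X) = -4 - 8 = -12)
U(N) = N
y(F, w) = (4 + F)² (y(F, w) = (F + (0*(-3) + 4))² = (F + (0 + 4))² = (F + 4)² = (4 + F)²)
(l - 796)*693 - y(389, S(-45, -16)) = (635 - 796)*693 - (4 + 389)² = -161*693 - 1*393² = -111573 - 1*154449 = -111573 - 154449 = -266022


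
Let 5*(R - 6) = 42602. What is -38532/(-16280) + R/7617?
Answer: 108077009/31001190 ≈ 3.4862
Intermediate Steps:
R = 42632/5 (R = 6 + (1/5)*42602 = 6 + 42602/5 = 42632/5 ≈ 8526.4)
-38532/(-16280) + R/7617 = -38532/(-16280) + (42632/5)/7617 = -38532*(-1/16280) + (42632/5)*(1/7617) = 9633/4070 + 42632/38085 = 108077009/31001190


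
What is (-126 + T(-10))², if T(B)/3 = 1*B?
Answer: 24336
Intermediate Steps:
T(B) = 3*B (T(B) = 3*(1*B) = 3*B)
(-126 + T(-10))² = (-126 + 3*(-10))² = (-126 - 30)² = (-156)² = 24336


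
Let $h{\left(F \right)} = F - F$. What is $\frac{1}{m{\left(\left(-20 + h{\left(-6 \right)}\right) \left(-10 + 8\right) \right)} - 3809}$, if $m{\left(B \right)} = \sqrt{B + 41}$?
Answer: $- \frac{1}{3800} \approx -0.00026316$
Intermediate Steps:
$h{\left(F \right)} = 0$
$m{\left(B \right)} = \sqrt{41 + B}$
$\frac{1}{m{\left(\left(-20 + h{\left(-6 \right)}\right) \left(-10 + 8\right) \right)} - 3809} = \frac{1}{\sqrt{41 + \left(-20 + 0\right) \left(-10 + 8\right)} - 3809} = \frac{1}{\sqrt{41 - -40} - 3809} = \frac{1}{\sqrt{41 + 40} - 3809} = \frac{1}{\sqrt{81} - 3809} = \frac{1}{9 - 3809} = \frac{1}{-3800} = - \frac{1}{3800}$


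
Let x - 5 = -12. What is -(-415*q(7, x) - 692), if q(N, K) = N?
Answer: 3597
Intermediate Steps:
x = -7 (x = 5 - 12 = -7)
-(-415*q(7, x) - 692) = -(-415*7 - 692) = -(-2905 - 692) = -1*(-3597) = 3597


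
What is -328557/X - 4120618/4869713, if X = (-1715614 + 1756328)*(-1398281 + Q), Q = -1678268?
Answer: -516141307708705207/609973510629032018 ≈ -0.84617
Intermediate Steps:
X = -125258615986 (X = (-1715614 + 1756328)*(-1398281 - 1678268) = 40714*(-3076549) = -125258615986)
-328557/X - 4120618/4869713 = -328557/(-125258615986) - 4120618/4869713 = -328557*(-1/125258615986) - 4120618*1/4869713 = 328557/125258615986 - 4120618/4869713 = -516141307708705207/609973510629032018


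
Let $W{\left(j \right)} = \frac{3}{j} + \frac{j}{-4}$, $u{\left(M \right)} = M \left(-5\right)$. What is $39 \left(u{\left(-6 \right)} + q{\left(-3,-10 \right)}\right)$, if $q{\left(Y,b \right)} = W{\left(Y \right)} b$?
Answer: $\frac{2535}{2} \approx 1267.5$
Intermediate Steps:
$u{\left(M \right)} = - 5 M$
$W{\left(j \right)} = \frac{3}{j} - \frac{j}{4}$ ($W{\left(j \right)} = \frac{3}{j} + j \left(- \frac{1}{4}\right) = \frac{3}{j} - \frac{j}{4}$)
$q{\left(Y,b \right)} = b \left(\frac{3}{Y} - \frac{Y}{4}\right)$ ($q{\left(Y,b \right)} = \left(\frac{3}{Y} - \frac{Y}{4}\right) b = b \left(\frac{3}{Y} - \frac{Y}{4}\right)$)
$39 \left(u{\left(-6 \right)} + q{\left(-3,-10 \right)}\right) = 39 \left(\left(-5\right) \left(-6\right) + \frac{1}{4} \left(-10\right) \frac{1}{-3} \left(12 - \left(-3\right)^{2}\right)\right) = 39 \left(30 + \frac{1}{4} \left(-10\right) \left(- \frac{1}{3}\right) \left(12 - 9\right)\right) = 39 \left(30 + \frac{1}{4} \left(-10\right) \left(- \frac{1}{3}\right) 3\right) = 39 \left(30 + \frac{5}{2}\right) = 39 \cdot \frac{65}{2} = \frac{2535}{2}$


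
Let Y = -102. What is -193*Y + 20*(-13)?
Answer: 19426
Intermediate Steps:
-193*Y + 20*(-13) = -193*(-102) + 20*(-13) = 19686 - 260 = 19426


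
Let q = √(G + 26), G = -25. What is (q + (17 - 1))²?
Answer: 289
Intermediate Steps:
q = 1 (q = √(-25 + 26) = √1 = 1)
(q + (17 - 1))² = (1 + (17 - 1))² = (1 + 16)² = 17² = 289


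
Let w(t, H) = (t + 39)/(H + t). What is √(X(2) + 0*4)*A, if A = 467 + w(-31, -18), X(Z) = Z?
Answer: 22875*√2/49 ≈ 660.21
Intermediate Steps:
w(t, H) = (39 + t)/(H + t)
A = 22875/49 (A = 467 + (39 - 31)/(-18 - 31) = 467 + 8/(-49) = 467 - 1/49*8 = 467 - 8/49 = 22875/49 ≈ 466.84)
√(X(2) + 0*4)*A = √(2 + 0*4)*(22875/49) = √(2 + 0)*(22875/49) = √2*(22875/49) = 22875*√2/49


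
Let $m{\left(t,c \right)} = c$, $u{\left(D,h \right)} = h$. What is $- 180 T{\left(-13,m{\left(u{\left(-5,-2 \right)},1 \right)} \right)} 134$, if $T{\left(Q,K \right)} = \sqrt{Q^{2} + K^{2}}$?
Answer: $- 24120 \sqrt{170} \approx -3.1449 \cdot 10^{5}$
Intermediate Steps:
$T{\left(Q,K \right)} = \sqrt{K^{2} + Q^{2}}$
$- 180 T{\left(-13,m{\left(u{\left(-5,-2 \right)},1 \right)} \right)} 134 = - 180 \sqrt{1^{2} + \left(-13\right)^{2}} \cdot 134 = - 180 \sqrt{1 + 169} \cdot 134 = - 180 \sqrt{170} \cdot 134 = - 24120 \sqrt{170}$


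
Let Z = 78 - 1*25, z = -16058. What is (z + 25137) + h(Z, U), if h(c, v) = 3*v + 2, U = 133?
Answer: 9480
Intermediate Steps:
Z = 53 (Z = 78 - 25 = 53)
h(c, v) = 2 + 3*v
(z + 25137) + h(Z, U) = (-16058 + 25137) + (2 + 3*133) = 9079 + (2 + 399) = 9079 + 401 = 9480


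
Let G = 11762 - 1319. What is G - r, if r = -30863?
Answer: 41306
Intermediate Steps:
G = 10443
G - r = 10443 - 1*(-30863) = 10443 + 30863 = 41306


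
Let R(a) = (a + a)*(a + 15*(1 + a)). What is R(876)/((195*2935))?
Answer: 8194104/190775 ≈ 42.952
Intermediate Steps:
R(a) = 2*a*(15 + 16*a) (R(a) = (2*a)*(a + (15 + 15*a)) = (2*a)*(15 + 16*a) = 2*a*(15 + 16*a))
R(876)/((195*2935)) = (2*876*(15 + 16*876))/((195*2935)) = (2*876*(15 + 14016))/572325 = (2*876*14031)*(1/572325) = 24582312*(1/572325) = 8194104/190775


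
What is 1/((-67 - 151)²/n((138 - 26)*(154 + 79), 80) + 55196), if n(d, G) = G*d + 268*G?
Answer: 527280/29103758761 ≈ 1.8117e-5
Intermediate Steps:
n(d, G) = 268*G + G*d
1/((-67 - 151)²/n((138 - 26)*(154 + 79), 80) + 55196) = 1/((-67 - 151)²/((80*(268 + (138 - 26)*(154 + 79)))) + 55196) = 1/((-218)²/((80*(268 + 112*233))) + 55196) = 1/(47524/((80*(268 + 26096))) + 55196) = 1/(47524/((80*26364)) + 55196) = 1/(47524/2109120 + 55196) = 1/(47524*(1/2109120) + 55196) = 1/(11881/527280 + 55196) = 1/(29103758761/527280) = 527280/29103758761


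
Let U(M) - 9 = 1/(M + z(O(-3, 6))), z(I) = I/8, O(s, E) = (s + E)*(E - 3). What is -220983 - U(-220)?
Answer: -386956984/1751 ≈ -2.2099e+5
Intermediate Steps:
O(s, E) = (-3 + E)*(E + s) (O(s, E) = (E + s)*(-3 + E) = (-3 + E)*(E + s))
z(I) = I/8 (z(I) = I*(⅛) = I/8)
U(M) = 9 + 1/(9/8 + M) (U(M) = 9 + 1/(M + (6² - 3*6 - 3*(-3) + 6*(-3))/8) = 9 + 1/(M + (36 - 18 + 9 - 18)/8) = 9 + 1/(M + (⅛)*9) = 9 + 1/(M + 9/8) = 9 + 1/(9/8 + M))
-220983 - U(-220) = -220983 - (89 + 72*(-220))/(9 + 8*(-220)) = -220983 - (89 - 15840)/(9 - 1760) = -220983 - (-15751)/(-1751) = -220983 - (-1)*(-15751)/1751 = -220983 - 1*15751/1751 = -220983 - 15751/1751 = -386956984/1751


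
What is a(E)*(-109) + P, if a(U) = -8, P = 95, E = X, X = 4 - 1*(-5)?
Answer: 967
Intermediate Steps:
X = 9 (X = 4 + 5 = 9)
E = 9
a(E)*(-109) + P = -8*(-109) + 95 = 872 + 95 = 967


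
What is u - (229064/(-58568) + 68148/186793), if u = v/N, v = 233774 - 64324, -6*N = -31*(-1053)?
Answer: -410681902603559/14879893208193 ≈ -27.600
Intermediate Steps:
N = -10881/2 (N = -(-31)*(-1053)/6 = -1/6*32643 = -10881/2 ≈ -5440.5)
v = 169450
u = -338900/10881 (u = 169450/(-10881/2) = 169450*(-2/10881) = -338900/10881 ≈ -31.146)
u - (229064/(-58568) + 68148/186793) = -338900/10881 - (229064/(-58568) + 68148/186793) = -338900/10881 - (229064*(-1/58568) + 68148*(1/186793)) = -338900/10881 - (-28633/7321 + 68148/186793) = -338900/10881 - 1*(-4849532461/1367511553) = -338900/10881 + 4849532461/1367511553 = -410681902603559/14879893208193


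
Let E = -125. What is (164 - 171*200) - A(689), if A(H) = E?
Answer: -33911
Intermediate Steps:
A(H) = -125
(164 - 171*200) - A(689) = (164 - 171*200) - 1*(-125) = (164 - 34200) + 125 = -34036 + 125 = -33911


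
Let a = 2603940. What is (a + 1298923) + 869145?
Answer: 4772008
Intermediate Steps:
(a + 1298923) + 869145 = (2603940 + 1298923) + 869145 = 3902863 + 869145 = 4772008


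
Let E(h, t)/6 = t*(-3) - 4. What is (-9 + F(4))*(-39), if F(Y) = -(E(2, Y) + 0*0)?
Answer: -3393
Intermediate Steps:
E(h, t) = -24 - 18*t (E(h, t) = 6*(t*(-3) - 4) = 6*(-3*t - 4) = 6*(-4 - 3*t) = -24 - 18*t)
F(Y) = 24 + 18*Y (F(Y) = -((-24 - 18*Y) + 0*0) = -((-24 - 18*Y) + 0) = -(-24 - 18*Y) = 24 + 18*Y)
(-9 + F(4))*(-39) = (-9 + (24 + 18*4))*(-39) = (-9 + (24 + 72))*(-39) = (-9 + 96)*(-39) = 87*(-39) = -3393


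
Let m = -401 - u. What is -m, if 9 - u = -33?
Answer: 443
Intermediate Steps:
u = 42 (u = 9 - 1*(-33) = 9 + 33 = 42)
m = -443 (m = -401 - 1*42 = -401 - 42 = -443)
-m = -1*(-443) = 443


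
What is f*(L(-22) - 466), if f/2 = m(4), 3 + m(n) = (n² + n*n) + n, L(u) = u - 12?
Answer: -33000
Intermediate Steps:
L(u) = -12 + u
m(n) = -3 + n + 2*n² (m(n) = -3 + ((n² + n*n) + n) = -3 + ((n² + n²) + n) = -3 + (2*n² + n) = -3 + (n + 2*n²) = -3 + n + 2*n²)
f = 66 (f = 2*(-3 + 4 + 2*4²) = 2*(-3 + 4 + 2*16) = 2*(-3 + 4 + 32) = 2*33 = 66)
f*(L(-22) - 466) = 66*((-12 - 22) - 466) = 66*(-34 - 466) = 66*(-500) = -33000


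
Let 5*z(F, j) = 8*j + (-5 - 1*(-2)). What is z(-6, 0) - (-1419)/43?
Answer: 162/5 ≈ 32.400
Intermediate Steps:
z(F, j) = -⅗ + 8*j/5 (z(F, j) = (8*j + (-5 - 1*(-2)))/5 = (8*j + (-5 + 2))/5 = (8*j - 3)/5 = (-3 + 8*j)/5 = -⅗ + 8*j/5)
z(-6, 0) - (-1419)/43 = (-⅗ + (8/5)*0) - (-1419)/43 = (-⅗ + 0) - (-1419)/43 = -⅗ - 33*(-1) = -⅗ + 33 = 162/5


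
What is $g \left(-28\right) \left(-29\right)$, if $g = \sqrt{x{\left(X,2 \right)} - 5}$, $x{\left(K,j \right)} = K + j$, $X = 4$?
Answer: $812$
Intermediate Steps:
$g = 1$ ($g = \sqrt{\left(4 + 2\right) - 5} = \sqrt{6 - 5} = \sqrt{1} = 1$)
$g \left(-28\right) \left(-29\right) = 1 \left(-28\right) \left(-29\right) = \left(-28\right) \left(-29\right) = 812$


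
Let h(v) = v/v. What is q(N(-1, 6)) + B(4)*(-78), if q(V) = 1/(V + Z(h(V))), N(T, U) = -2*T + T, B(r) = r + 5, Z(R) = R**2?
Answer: -1403/2 ≈ -701.50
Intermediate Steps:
h(v) = 1
B(r) = 5 + r
N(T, U) = -T
q(V) = 1/(1 + V) (q(V) = 1/(V + 1**2) = 1/(V + 1) = 1/(1 + V))
q(N(-1, 6)) + B(4)*(-78) = 1/(1 - 1*(-1)) + (5 + 4)*(-78) = 1/(1 + 1) + 9*(-78) = 1/2 - 702 = -1403/2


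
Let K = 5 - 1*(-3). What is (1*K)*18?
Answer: 144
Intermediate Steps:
K = 8 (K = 5 + 3 = 8)
(1*K)*18 = (1*8)*18 = 8*18 = 144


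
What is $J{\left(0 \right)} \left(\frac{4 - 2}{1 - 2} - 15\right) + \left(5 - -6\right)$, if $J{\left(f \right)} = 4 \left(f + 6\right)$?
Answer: $-397$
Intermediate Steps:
$J{\left(f \right)} = 24 + 4 f$ ($J{\left(f \right)} = 4 \left(6 + f\right) = 24 + 4 f$)
$J{\left(0 \right)} \left(\frac{4 - 2}{1 - 2} - 15\right) + \left(5 - -6\right) = \left(24 + 4 \cdot 0\right) \left(\frac{4 - 2}{1 - 2} - 15\right) + \left(5 - -6\right) = \left(24 + 0\right) \left(\frac{2}{-1} - 15\right) + \left(5 + 6\right) = 24 \left(2 \left(-1\right) - 15\right) + 11 = 24 \left(-2 - 15\right) + 11 = 24 \left(-17\right) + 11 = -408 + 11 = -397$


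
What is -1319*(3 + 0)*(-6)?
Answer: 23742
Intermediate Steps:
-1319*(3 + 0)*(-6) = -1319*3*(-6) = -(-23742) = -1319*(-18) = 23742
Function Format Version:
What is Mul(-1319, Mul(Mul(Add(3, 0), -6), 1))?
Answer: 23742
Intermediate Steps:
Mul(-1319, Mul(Mul(Add(3, 0), -6), 1)) = Mul(-1319, Mul(Mul(3, -6), 1)) = Mul(-1319, Mul(-18, 1)) = Mul(-1319, -18) = 23742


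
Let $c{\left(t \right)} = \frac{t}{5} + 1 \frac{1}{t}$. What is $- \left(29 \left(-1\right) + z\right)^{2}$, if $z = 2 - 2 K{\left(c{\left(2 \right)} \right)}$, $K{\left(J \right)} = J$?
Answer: $- \frac{20736}{25} \approx -829.44$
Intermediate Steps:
$c{\left(t \right)} = \frac{1}{t} + \frac{t}{5}$ ($c{\left(t \right)} = t \frac{1}{5} + \frac{1}{t} = \frac{t}{5} + \frac{1}{t} = \frac{1}{t} + \frac{t}{5}$)
$z = \frac{1}{5}$ ($z = 2 - 2 \left(\frac{1}{2} + \frac{1}{5} \cdot 2\right) = 2 - 2 \left(\frac{1}{2} + \frac{2}{5}\right) = 2 - \frac{9}{5} = \frac{1}{5} \approx 0.2$)
$- \left(29 \left(-1\right) + z\right)^{2} = - \left(29 \left(-1\right) + \frac{1}{5}\right)^{2} = - \left(-29 + \frac{1}{5}\right)^{2} = - \left(- \frac{144}{5}\right)^{2} = \left(-1\right) \frac{20736}{25} = - \frac{20736}{25}$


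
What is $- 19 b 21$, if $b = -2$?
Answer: $798$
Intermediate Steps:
$- 19 b 21 = \left(-19\right) \left(-2\right) 21 = 38 \cdot 21 = 798$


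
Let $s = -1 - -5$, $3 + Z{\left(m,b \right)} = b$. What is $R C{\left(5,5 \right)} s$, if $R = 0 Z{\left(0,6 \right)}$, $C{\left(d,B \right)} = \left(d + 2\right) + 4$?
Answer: $0$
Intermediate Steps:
$Z{\left(m,b \right)} = -3 + b$
$C{\left(d,B \right)} = 6 + d$ ($C{\left(d,B \right)} = \left(2 + d\right) + 4 = 6 + d$)
$s = 4$ ($s = -1 + 5 = 4$)
$R = 0$ ($R = 0 \left(-3 + 6\right) = 0 \cdot 3 = 0$)
$R C{\left(5,5 \right)} s = 0 \left(6 + 5\right) 4 = 0 \cdot 11 \cdot 4 = 0 \cdot 4 = 0$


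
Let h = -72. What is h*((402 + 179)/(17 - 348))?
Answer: 41832/331 ≈ 126.38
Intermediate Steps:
h*((402 + 179)/(17 - 348)) = -72*(402 + 179)/(17 - 348) = -41832/(-331) = -41832*(-1)/331 = -72*(-581/331) = 41832/331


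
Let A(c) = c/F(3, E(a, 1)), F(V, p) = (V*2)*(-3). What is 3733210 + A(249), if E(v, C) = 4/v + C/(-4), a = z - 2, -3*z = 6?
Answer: 22399177/6 ≈ 3.7332e+6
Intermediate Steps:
z = -2 (z = -⅓*6 = -2)
a = -4 (a = -2 - 2 = -4)
E(v, C) = 4/v - C/4 (E(v, C) = 4/v + C*(-¼) = 4/v - C/4)
F(V, p) = -6*V (F(V, p) = (2*V)*(-3) = -6*V)
A(c) = -c/18 (A(c) = c/((-6*3)) = c/(-18) = c*(-1/18) = -c/18)
3733210 + A(249) = 3733210 - 1/18*249 = 3733210 - 83/6 = 22399177/6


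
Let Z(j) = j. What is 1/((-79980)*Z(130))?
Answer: -1/10397400 ≈ -9.6178e-8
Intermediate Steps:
1/((-79980)*Z(130)) = 1/(-79980*130) = -1/79980*1/130 = -1/10397400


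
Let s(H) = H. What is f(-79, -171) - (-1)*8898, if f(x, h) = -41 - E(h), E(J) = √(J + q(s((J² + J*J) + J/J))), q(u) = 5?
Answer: 8857 - I*√166 ≈ 8857.0 - 12.884*I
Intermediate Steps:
E(J) = √(5 + J) (E(J) = √(J + 5) = √(5 + J))
f(x, h) = -41 - √(5 + h)
f(-79, -171) - (-1)*8898 = (-41 - √(5 - 171)) - (-1)*8898 = (-41 - √(-166)) - 1*(-8898) = (-41 - I*√166) + 8898 = 8857 - I*√166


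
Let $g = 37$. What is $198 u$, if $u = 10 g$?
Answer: $73260$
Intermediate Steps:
$u = 370$ ($u = 10 \cdot 37 = 370$)
$198 u = 198 \cdot 370 = 73260$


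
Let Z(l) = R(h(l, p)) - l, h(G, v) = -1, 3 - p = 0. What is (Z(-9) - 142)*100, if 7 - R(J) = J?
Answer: -12500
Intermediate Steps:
p = 3 (p = 3 - 1*0 = 3 + 0 = 3)
R(J) = 7 - J
Z(l) = 8 - l (Z(l) = (7 - 1*(-1)) - l = (7 + 1) - l = 8 - l)
(Z(-9) - 142)*100 = ((8 - 1*(-9)) - 142)*100 = ((8 + 9) - 142)*100 = (17 - 142)*100 = -125*100 = -12500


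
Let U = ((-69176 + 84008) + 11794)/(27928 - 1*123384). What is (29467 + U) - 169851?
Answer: -6700260865/47728 ≈ -1.4038e+5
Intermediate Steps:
U = -13313/47728 (U = (14832 + 11794)/(27928 - 123384) = 26626/(-95456) = 26626*(-1/95456) = -13313/47728 ≈ -0.27893)
(29467 + U) - 169851 = (29467 - 13313/47728) - 169851 = 1406387663/47728 - 169851 = -6700260865/47728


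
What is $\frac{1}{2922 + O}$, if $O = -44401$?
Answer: $- \frac{1}{41479} \approx -2.4109 \cdot 10^{-5}$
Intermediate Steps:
$\frac{1}{2922 + O} = \frac{1}{2922 - 44401} = \frac{1}{-41479} = - \frac{1}{41479}$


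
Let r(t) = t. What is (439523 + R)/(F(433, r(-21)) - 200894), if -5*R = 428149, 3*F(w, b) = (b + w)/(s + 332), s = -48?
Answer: -376896258/213951595 ≈ -1.7616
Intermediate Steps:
F(w, b) = b/852 + w/852 (F(w, b) = ((b + w)/(-48 + 332))/3 = ((b + w)/284)/3 = ((b + w)*(1/284))/3 = (b/284 + w/284)/3 = b/852 + w/852)
R = -428149/5 (R = -⅕*428149 = -428149/5 ≈ -85630.)
(439523 + R)/(F(433, r(-21)) - 200894) = (439523 - 428149/5)/(((1/852)*(-21) + (1/852)*433) - 200894) = 1769466/(5*((-7/284 + 433/852) - 200894)) = 1769466/(5*(103/213 - 200894)) = 1769466/(5*(-42790319/213)) = (1769466/5)*(-213/42790319) = -376896258/213951595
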